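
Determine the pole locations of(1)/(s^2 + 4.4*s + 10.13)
Set denominator = 0: s^2 + 4.4*s + 10.13 = 0 → Poles: -2.2 + 2.3j, -2.2 - 2.3j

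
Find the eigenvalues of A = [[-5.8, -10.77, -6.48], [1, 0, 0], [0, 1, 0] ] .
Eigenvalues solve det(λI - A) = 0.
Characteristic polynomial: λ^3 + 5.8*λ^2 + 10.77*λ + 6.48 = 0.
Factor: (λ + 1.6)(λ + 2.7)(λ + 1.5) = 0.
Roots: -1.5, -1.6, -2.7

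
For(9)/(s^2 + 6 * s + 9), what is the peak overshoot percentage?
Standard form: ωn²/(s²+2ζωn·s+ωn²) → ωn = 3, ζ = 1.
ζ ≥ 1, so the response is non-oscillatory: peak overshoot = 0%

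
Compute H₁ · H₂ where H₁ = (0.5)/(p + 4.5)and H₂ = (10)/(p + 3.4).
Series: H = H₁ · H₂ = (n₁·n₂)/(d₁·d₂).
Num: n₁·n₂ = 5. Den: d₁·d₂ = p^2 + 7.9*p + 15.3.
H(p) = (5)/(p^2 + 7.9*p + 15.3)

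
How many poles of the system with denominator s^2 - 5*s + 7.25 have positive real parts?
Poles: 2.5 + 1j, 2.5 - 1j. RHP poles (Re>0): 2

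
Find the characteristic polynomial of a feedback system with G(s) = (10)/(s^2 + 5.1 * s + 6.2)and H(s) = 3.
Characteristic poly = G_den * H_den + G_num * H_num = (s^2 + 5.1*s + 6.2) + (30) = s^2 + 5.1*s + 36.2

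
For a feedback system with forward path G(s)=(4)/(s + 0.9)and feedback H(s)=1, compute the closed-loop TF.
Closed-loop T = G/(1+GH).
Numerator: G_num * H_den = 4.
Denominator: G_den * H_den + G_num * H_num = (s + 0.9) + (4) = s + 4.9.
T(s) = (4)/(s + 4.9)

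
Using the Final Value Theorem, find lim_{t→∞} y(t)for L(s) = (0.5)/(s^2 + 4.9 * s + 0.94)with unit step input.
FVT: lim_{t→∞} y(t) = lim_{s→0} s*Y(s) where Y(s) = L(s)/s.
= lim_{s→0} L(s) = L(0) = num(0)/den(0) = 0.5/0.94 = 0.5319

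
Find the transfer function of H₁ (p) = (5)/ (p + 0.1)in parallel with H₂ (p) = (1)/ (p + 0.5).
Parallel: H = H₁ + H₂ = (n₁·d₂ + n₂·d₁)/(d₁·d₂).
n₁·d₂ = 5*p + 2.5. n₂·d₁ = p + 0.1. Sum = 6*p + 2.6. d₁·d₂ = p^2 + 0.6*p + 0.05.
H(p) = (6*p + 2.6)/(p^2 + 0.6*p + 0.05)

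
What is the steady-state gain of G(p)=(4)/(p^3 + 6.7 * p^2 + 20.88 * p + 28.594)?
DC gain = G(0) = num(0)/den(0) = 4/28.594 = 0.1399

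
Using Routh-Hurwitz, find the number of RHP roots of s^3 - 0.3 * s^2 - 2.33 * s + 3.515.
Routh array:
s^3: [1, -2.33]; s^2: [-0.3, 3.515]; s^1: [9.38667]; s^0: [3.515]
First column: [1, -0.3, 9.38667, 3.515]. Sign changes = RHP roots = 2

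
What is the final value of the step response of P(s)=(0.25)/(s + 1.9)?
FVT: lim_{t→∞} y(t) = lim_{s→0} s*Y(s) where Y(s) = P(s)/s.
= lim_{s→0} P(s) = P(0) = num(0)/den(0) = 0.25/1.9 = 0.1316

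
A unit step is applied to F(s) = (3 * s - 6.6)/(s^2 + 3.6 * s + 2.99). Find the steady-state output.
FVT: lim_{t→∞} y(t) = lim_{s→0} s*Y(s) where Y(s) = F(s)/s.
= lim_{s→0} F(s) = F(0) = num(0)/den(0) = -6.6/2.99 = -2.207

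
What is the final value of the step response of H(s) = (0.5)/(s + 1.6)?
FVT: lim_{t→∞} y(t) = lim_{s→0} s*Y(s) where Y(s) = H(s)/s.
= lim_{s→0} H(s) = H(0) = num(0)/den(0) = 0.5/1.6 = 0.3125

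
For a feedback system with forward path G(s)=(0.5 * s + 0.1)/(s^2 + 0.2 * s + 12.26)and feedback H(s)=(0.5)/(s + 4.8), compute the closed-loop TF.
Closed-loop T = G/(1+GH).
Numerator: G_num * H_den = 0.5*s^2 + 2.5*s + 0.48.
Denominator: G_den * H_den + G_num * H_num = (s^3 + 5*s^2 + 13.22*s + 58.848) + (0.25*s + 0.05) = s^3 + 5*s^2 + 13.47*s + 58.898.
T(s) = (0.5*s^2 + 2.5*s + 0.48)/(s^3 + 5*s^2 + 13.47*s + 58.898)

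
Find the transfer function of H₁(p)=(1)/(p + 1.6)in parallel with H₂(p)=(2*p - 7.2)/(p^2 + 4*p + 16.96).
Parallel: H = H₁ + H₂ = (n₁·d₂ + n₂·d₁)/(d₁·d₂).
n₁·d₂ = p^2 + 4*p + 16.96. n₂·d₁ = 2*p^2 - 4*p - 11.52. Sum = 3*p^2 + 5.44. d₁·d₂ = p^3 + 5.6*p^2 + 23.36*p + 27.136.
H(p) = (3*p^2 + 5.44)/(p^3 + 5.6*p^2 + 23.36*p + 27.136)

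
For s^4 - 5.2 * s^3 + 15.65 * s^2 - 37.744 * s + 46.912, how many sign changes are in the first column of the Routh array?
Routh array:
s^4: [1, 15.65, 46.912]; s^3: [-5.2, -37.744]; s^2: [8.39154, 46.912]; s^1: [-8.67396]; s^0: [46.912]
First column: [1, -5.2, 8.39154, -8.67396, 46.912]. Sign changes = 4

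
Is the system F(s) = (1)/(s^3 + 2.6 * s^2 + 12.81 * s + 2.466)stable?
Denominator: s^3 + 2.6*s^2 + 12.81*s + 2.466 = (s + 0.2)(s^2 + 2.4*s + 12.33). Poles: -0.2, -1.2 + 3.3j, -1.2 - 3.3j. All Re(p)<0: Yes (stable)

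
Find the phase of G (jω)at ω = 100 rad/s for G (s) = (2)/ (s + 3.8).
Substitute s = j*100: G(j100) = 0.000758904 - 0.0199712j.
∠G(j100) = atan2(Im, Re) = atan2(-0.0199712, 0.000758904) = -87.82°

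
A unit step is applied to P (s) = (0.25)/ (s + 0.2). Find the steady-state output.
FVT: lim_{t→∞} y(t) = lim_{s→0} s*Y(s) where Y(s) = P(s)/s.
= lim_{s→0} P(s) = P(0) = num(0)/den(0) = 0.25/0.2 = 1.25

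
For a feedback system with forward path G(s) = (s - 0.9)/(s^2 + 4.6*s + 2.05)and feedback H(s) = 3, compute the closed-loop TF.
Closed-loop T = G/(1+GH).
Numerator: G_num * H_den = s - 0.9.
Denominator: G_den * H_den + G_num * H_num = (s^2 + 4.6*s + 2.05) + (3*s - 2.7) = s^2 + 7.6*s - 0.65.
T(s) = (s - 0.9)/(s^2 + 7.6*s - 0.65)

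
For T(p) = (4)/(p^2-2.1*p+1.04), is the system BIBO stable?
Denominator: p^2 - 2.1*p + 1.04 = (p - 0.8)(p - 1.3). Poles: 0.8, 1.3. All Re(p)<0: No (unstable)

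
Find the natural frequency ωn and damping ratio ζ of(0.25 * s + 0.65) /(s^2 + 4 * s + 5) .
Underdamped: complex pole -2 + 1j. ωn = |pole| = 2.236, ζ = -Re(pole)/ωn = 0.8944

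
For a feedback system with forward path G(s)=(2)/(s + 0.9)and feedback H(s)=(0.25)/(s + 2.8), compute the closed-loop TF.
Closed-loop T = G/(1+GH).
Numerator: G_num * H_den = 2*s + 5.6.
Denominator: G_den * H_den + G_num * H_num = (s^2 + 3.7*s + 2.52) + (0.5) = s^2 + 3.7*s + 3.02.
T(s) = (2*s + 5.6)/(s^2 + 3.7*s + 3.02)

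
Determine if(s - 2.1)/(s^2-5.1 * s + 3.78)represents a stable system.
Denominator: s^2 - 5.1*s + 3.78 = (s - 4.2)(s - 0.9). Poles: 0.9, 4.2. All Re(p)<0: No (unstable)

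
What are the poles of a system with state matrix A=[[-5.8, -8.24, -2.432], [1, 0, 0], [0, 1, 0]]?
Eigenvalues solve det(λI - A) = 0.
Characteristic polynomial: λ^3 + 5.8*λ^2 + 8.24*λ + 2.432 = 0.
Factor: (λ + 1.6)(λ + 3.8)(λ + 0.4) = 0.
Roots: -0.4, -1.6, -3.8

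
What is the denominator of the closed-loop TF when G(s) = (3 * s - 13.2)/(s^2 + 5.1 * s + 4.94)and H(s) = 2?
Characteristic poly = G_den * H_den + G_num * H_num = (s^2 + 5.1*s + 4.94) + (6*s - 26.4) = s^2 + 11.1*s - 21.46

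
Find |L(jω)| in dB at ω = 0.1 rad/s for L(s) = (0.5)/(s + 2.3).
Substitute s = j*0.1: L(j0.1) = 0.216981 - 0.00943396j.
|L(j0.1)| = sqrt(Re² + Im²) = 0.2172.
20*log₁₀(0.2172) = -13.26 dB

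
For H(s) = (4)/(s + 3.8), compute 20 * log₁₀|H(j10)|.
Substitute s = j*10: H(j10) = 0.132821 - 0.349528j.
|H(j10)| = sqrt(Re² + Im²) = 0.3739.
20*log₁₀(0.3739) = -8.54 dB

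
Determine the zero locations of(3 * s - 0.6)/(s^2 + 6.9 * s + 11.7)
Set numerator = 0: 3*s - 0.6 = 0 → Zeros: 0.2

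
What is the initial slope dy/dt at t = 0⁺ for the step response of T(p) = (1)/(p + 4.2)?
IVT: y'(0⁺) = lim_{p→∞} p²·Y(p) = lim_{p→∞} p·T(p).
deg(num) = 0, deg(den) = 1, relative degree = 1, so p·T(p) → (leading num)/(leading den) = 1/1 = 1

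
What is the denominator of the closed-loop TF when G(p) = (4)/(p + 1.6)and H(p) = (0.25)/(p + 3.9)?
Characteristic poly = G_den * H_den + G_num * H_num = (p^2 + 5.5*p + 6.24) + (1) = p^2 + 5.5*p + 7.24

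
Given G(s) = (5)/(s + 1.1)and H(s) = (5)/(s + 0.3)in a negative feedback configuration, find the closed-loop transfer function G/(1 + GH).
Closed-loop T = G/(1+GH).
Numerator: G_num * H_den = 5*s + 1.5.
Denominator: G_den * H_den + G_num * H_num = (s^2 + 1.4*s + 0.33) + (25) = s^2 + 1.4*s + 25.33.
T(s) = (5*s + 1.5)/(s^2 + 1.4*s + 25.33)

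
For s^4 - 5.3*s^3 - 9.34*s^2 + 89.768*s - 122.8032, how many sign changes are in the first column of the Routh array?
Routh array:
s^4: [1, -9.34, -122.8032]; s^3: [-5.3, 89.768]; s^2: [7.59736, -122.8032]; s^1: [4.09915]; s^0: [-122.8032]
First column: [1, -5.3, 7.59736, 4.09915, -122.8032]. Sign changes = 3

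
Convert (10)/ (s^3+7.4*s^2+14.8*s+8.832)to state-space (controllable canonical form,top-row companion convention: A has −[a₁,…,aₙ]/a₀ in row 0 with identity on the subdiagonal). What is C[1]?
Reachable canonical form: C = numerator coefficients (right-aligned, zero-padded to length n).
num = 10, C = [[0, 0, 10]].
C[1] = 0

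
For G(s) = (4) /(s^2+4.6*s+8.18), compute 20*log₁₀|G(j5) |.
Substitute s = j*5: G(j5) = -0.0828661 - 0.113313j.
|G(j5)| = sqrt(Re² + Im²) = 0.1404.
20*log₁₀(0.1404) = -17.05 dB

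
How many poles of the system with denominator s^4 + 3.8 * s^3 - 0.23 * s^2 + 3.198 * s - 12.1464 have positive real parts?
s^4 + 3.8*s^3 - 0.23*s^2 + 3.198*s - 12.1464 = (s - 1.2)(s + 4.2)(s^2 + 0.8*s + 2.41). Poles: -0.4 + 1.5j, -0.4 - 1.5j, -4.2, 1.2. RHP poles (Re>0): 1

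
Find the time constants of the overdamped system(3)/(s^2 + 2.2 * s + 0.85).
Overdamped: real poles at -0.5, -1.7. τ = -1/pole → τ₁ = 2, τ₂ = 0.5882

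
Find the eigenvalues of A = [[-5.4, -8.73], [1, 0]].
Eigenvalues solve det(λI - A) = 0.
Characteristic polynomial: λ^2 + 5.4*λ + 8.73 = 0.
Roots: -2.7 + 1.2j, -2.7 - 1.2j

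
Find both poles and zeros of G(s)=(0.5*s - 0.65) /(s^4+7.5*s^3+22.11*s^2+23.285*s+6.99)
Set denominator = 0: s^4 + 7.5*s^3 + 22.11*s^2 + 23.285*s + 6.99 = (s + 0.5)(s + 1.2)(s^2 + 5.8*s + 11.65) = 0 → Poles: -0.5, -1.2, -2.9 + 1.8j, -2.9 - 1.8j
Set numerator = 0: 0.5*s - 0.65 = 0 → Zeros: 1.3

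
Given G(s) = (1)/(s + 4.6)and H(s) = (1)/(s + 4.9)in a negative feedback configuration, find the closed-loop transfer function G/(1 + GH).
Closed-loop T = G/(1+GH).
Numerator: G_num * H_den = s + 4.9.
Denominator: G_den * H_den + G_num * H_num = (s^2 + 9.5*s + 22.54) + (1) = s^2 + 9.5*s + 23.54.
T(s) = (s + 4.9)/(s^2 + 9.5*s + 23.54)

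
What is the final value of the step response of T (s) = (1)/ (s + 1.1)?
FVT: lim_{t→∞} y(t) = lim_{s→0} s*Y(s) where Y(s) = T(s)/s.
= lim_{s→0} T(s) = T(0) = num(0)/den(0) = 1/1.1 = 0.9091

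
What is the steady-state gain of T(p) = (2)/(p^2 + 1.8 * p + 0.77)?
DC gain = T(0) = num(0)/den(0) = 2/0.77 = 2.597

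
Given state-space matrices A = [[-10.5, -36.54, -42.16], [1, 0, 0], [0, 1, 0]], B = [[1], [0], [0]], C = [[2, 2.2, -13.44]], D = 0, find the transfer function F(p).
F(p) = C(pI - A)⁻¹B + D.
Characteristic polynomial det(pI - A) = p^3 + 10.5*p^2 + 36.54*p + 42.16.
Numerator from C·adj(pI-A)·B + D·det(pI-A) = 2*p^2 + 2.2*p - 13.44.
F(p) = (2*p^2 + 2.2*p - 13.44)/(p^3 + 10.5*p^2 + 36.54*p + 42.16)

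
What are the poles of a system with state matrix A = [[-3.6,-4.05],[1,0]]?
Eigenvalues solve det(λI - A) = 0.
Characteristic polynomial: λ^2 + 3.6*λ + 4.05 = 0.
Roots: -1.8 + 0.9j, -1.8 - 0.9j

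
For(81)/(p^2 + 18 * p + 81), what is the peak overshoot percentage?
Standard form: ωn²/(p²+2ζωn·p+ωn²) → ωn = 9, ζ = 1.
ζ ≥ 1, so the response is non-oscillatory: peak overshoot = 0%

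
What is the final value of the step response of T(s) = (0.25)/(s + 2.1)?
FVT: lim_{t→∞} y(t) = lim_{s→0} s*Y(s) where Y(s) = T(s)/s.
= lim_{s→0} T(s) = T(0) = num(0)/den(0) = 0.25/2.1 = 0.119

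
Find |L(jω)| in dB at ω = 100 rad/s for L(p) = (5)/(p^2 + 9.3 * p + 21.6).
Substitute p = j*100: L(j100) = -0.000496767 - 4.62994e-05j.
|L(j100)| = sqrt(Re² + Im²) = 0.0004989.
20*log₁₀(0.0004989) = -66.04 dB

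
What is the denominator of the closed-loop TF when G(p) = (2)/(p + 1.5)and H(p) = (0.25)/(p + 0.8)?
Characteristic poly = G_den * H_den + G_num * H_num = (p^2 + 2.3*p + 1.2) + (0.5) = p^2 + 2.3*p + 1.7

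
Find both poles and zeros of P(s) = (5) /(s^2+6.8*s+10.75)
Set denominator = 0: s^2 + 6.8*s + 10.75 = (s + 4.3)(s + 2.5) = 0 → Poles: -2.5, -4.3
Numerator is a nonzero constant (5) → Zeros: none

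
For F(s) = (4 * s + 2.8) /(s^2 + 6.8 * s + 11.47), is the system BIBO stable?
Denominator: s^2 + 6.8*s + 11.47 = (s + 3.7)(s + 3.1). Poles: -3.1, -3.7. All Re(p)<0: Yes (stable)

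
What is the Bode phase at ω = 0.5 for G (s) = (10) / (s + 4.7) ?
Substitute s = j*0.5: G(j0.5) = 2.10385 - 0.223814j.
∠G(j0.5) = atan2(Im, Re) = atan2(-0.223814, 2.10385) = -6.07°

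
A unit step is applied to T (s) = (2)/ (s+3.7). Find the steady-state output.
FVT: lim_{t→∞} y(t) = lim_{s→0} s*Y(s) where Y(s) = T(s)/s.
= lim_{s→0} T(s) = T(0) = num(0)/den(0) = 2/3.7 = 0.5405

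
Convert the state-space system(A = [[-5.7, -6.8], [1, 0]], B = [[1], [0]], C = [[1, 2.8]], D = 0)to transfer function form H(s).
H(s) = C(sI - A)⁻¹B + D.
Characteristic polynomial det(sI - A) = s^2 + 5.7*s + 6.8.
Numerator from C·adj(sI-A)·B + D·det(sI-A) = s + 2.8.
H(s) = (s + 2.8)/(s^2 + 5.7*s + 6.8)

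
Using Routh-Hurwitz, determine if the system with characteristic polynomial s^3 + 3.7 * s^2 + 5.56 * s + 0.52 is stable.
Routh array:
s^3: [1, 5.56]; s^2: [3.7, 0.52]; s^1: [5.41946]; s^0: [0.52]
First column: [1, 3.7, 5.41946, 0.52]. Sign changes = 0.
Yes, stable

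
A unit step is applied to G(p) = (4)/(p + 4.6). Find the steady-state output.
FVT: lim_{t→∞} y(t) = lim_{p→0} p*Y(p) where Y(p) = G(p)/p.
= lim_{p→0} G(p) = G(0) = num(0)/den(0) = 4/4.6 = 0.8696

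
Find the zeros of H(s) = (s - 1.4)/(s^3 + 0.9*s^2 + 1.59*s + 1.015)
Set numerator = 0: s - 1.4 = 0 → Zeros: 1.4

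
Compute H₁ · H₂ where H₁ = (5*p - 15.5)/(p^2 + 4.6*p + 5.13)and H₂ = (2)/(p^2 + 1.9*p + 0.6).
Series: H = H₁ · H₂ = (n₁·n₂)/(d₁·d₂).
Num: n₁·n₂ = 10*p - 31. Den: d₁·d₂ = p^4 + 6.5*p^3 + 14.47*p^2 + 12.507*p + 3.078.
H(p) = (10*p - 31)/(p^4 + 6.5*p^3 + 14.47*p^2 + 12.507*p + 3.078)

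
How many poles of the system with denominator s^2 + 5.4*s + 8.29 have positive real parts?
Poles: -2.7 + 1j, -2.7 - 1j. RHP poles (Re>0): 0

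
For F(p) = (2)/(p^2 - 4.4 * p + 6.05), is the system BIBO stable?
Denominator: p^2 - 4.4*p + 6.05. Poles: 2.2 + 1.1j, 2.2 - 1.1j. All Re(p)<0: No (unstable)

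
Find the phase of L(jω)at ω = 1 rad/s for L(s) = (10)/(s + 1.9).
Substitute s = j*1: L(j1) = 4.12148 - 2.1692j.
∠L(j1) = atan2(Im, Re) = atan2(-2.1692, 4.12148) = -27.76°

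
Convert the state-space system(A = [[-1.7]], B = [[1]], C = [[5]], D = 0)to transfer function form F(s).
F(s) = C(sI - A)⁻¹B + D.
Characteristic polynomial det(sI - A) = s + 1.7.
Numerator from C·adj(sI-A)·B + D·det(sI-A) = 5.
F(s) = (5)/(s + 1.7)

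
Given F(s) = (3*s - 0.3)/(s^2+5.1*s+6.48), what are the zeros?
Set numerator = 0: 3*s - 0.3 = 0 → Zeros: 0.1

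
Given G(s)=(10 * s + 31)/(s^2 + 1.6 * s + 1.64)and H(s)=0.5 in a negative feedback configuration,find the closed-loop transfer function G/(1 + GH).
Closed-loop T = G/(1+GH).
Numerator: G_num * H_den = 10*s + 31.
Denominator: G_den * H_den + G_num * H_num = (s^2 + 1.6*s + 1.64) + (5*s + 15.5) = s^2 + 6.6*s + 17.14.
T(s) = (10*s + 31)/(s^2 + 6.6*s + 17.14)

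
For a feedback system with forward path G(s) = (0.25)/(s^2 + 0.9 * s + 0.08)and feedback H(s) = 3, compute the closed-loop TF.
Closed-loop T = G/(1+GH).
Numerator: G_num * H_den = 0.25.
Denominator: G_den * H_den + G_num * H_num = (s^2 + 0.9*s + 0.08) + (0.75) = s^2 + 0.9*s + 0.83.
T(s) = (0.25)/(s^2 + 0.9*s + 0.83)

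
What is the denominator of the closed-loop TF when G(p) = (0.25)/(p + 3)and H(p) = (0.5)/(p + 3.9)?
Characteristic poly = G_den * H_den + G_num * H_num = (p^2 + 6.9*p + 11.7) + (0.125) = p^2 + 6.9*p + 11.825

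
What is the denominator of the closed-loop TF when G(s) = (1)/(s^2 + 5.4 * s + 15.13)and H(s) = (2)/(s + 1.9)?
Characteristic poly = G_den * H_den + G_num * H_num = (s^3 + 7.3*s^2 + 25.39*s + 28.747) + (2) = s^3 + 7.3*s^2 + 25.39*s + 30.747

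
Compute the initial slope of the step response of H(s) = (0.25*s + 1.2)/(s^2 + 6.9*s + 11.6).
IVT: y'(0⁺) = lim_{s→∞} s²·Y(s) = lim_{s→∞} s·H(s).
deg(num) = 1, deg(den) = 2, relative degree = 1, so s·H(s) → (leading num)/(leading den) = 0.25/1 = 0.25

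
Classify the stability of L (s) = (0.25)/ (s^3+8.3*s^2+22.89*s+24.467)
Denominator: s^3 + 8.3*s^2 + 22.89*s + 24.467 = (s + 4.3)(s^2 + 4*s + 5.69). Poles: -2 + 1.3j, -2 - 1.3j, -4.3. Stable (all poles in LHP)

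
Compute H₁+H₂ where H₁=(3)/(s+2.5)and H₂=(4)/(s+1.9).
Parallel: H = H₁ + H₂ = (n₁·d₂ + n₂·d₁)/(d₁·d₂).
n₁·d₂ = 3*s + 5.7. n₂·d₁ = 4*s + 10. Sum = 7*s + 15.7. d₁·d₂ = s^2 + 4.4*s + 4.75.
H(s) = (7*s + 15.7)/(s^2 + 4.4*s + 4.75)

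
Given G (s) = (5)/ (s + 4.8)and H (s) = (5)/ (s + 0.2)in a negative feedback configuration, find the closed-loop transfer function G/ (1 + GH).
Closed-loop T = G/(1+GH).
Numerator: G_num * H_den = 5*s + 1.
Denominator: G_den * H_den + G_num * H_num = (s^2 + 5*s + 0.96) + (25) = s^2 + 5*s + 25.96.
T(s) = (5*s + 1)/(s^2 + 5*s + 25.96)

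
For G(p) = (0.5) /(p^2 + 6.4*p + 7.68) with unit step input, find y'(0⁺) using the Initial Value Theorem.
IVT: y'(0⁺) = lim_{p→∞} p²·Y(p) = lim_{p→∞} p·G(p).
deg(num) = 0, deg(den) = 2, relative degree = 2 ≥ 2, so p·G(p) → 0. Initial slope = 0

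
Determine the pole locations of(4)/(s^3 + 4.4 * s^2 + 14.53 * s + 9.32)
Set denominator = 0: s^3 + 4.4*s^2 + 14.53*s + 9.32 = (s + 0.8)(s^2 + 3.6*s + 11.65) = 0 → Poles: -0.8, -1.8 + 2.9j, -1.8 - 2.9j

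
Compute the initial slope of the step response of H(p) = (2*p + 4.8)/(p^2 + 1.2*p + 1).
IVT: y'(0⁺) = lim_{p→∞} p²·Y(p) = lim_{p→∞} p·H(p).
deg(num) = 1, deg(den) = 2, relative degree = 1, so p·H(p) → (leading num)/(leading den) = 2/1 = 2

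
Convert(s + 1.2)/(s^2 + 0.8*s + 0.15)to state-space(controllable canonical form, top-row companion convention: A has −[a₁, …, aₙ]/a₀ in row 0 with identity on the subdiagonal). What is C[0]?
Reachable canonical form: C = numerator coefficients (right-aligned, zero-padded to length n).
num = s + 1.2, C = [[1, 1.2]].
C[0] = 1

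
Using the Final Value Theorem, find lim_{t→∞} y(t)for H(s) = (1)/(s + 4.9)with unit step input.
FVT: lim_{t→∞} y(t) = lim_{s→0} s*Y(s) where Y(s) = H(s)/s.
= lim_{s→0} H(s) = H(0) = num(0)/den(0) = 1/4.9 = 0.2041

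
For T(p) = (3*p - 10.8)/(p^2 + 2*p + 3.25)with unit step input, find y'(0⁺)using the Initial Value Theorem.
IVT: y'(0⁺) = lim_{p→∞} p²·Y(p) = lim_{p→∞} p·T(p).
deg(num) = 1, deg(den) = 2, relative degree = 1, so p·T(p) → (leading num)/(leading den) = 3/1 = 3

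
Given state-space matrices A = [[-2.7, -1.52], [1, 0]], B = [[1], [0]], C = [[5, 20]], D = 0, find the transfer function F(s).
F(s) = C(sI - A)⁻¹B + D.
Characteristic polynomial det(sI - A) = s^2 + 2.7*s + 1.52.
Numerator from C·adj(sI-A)·B + D·det(sI-A) = 5*s + 20.
F(s) = (5*s + 20)/(s^2 + 2.7*s + 1.52)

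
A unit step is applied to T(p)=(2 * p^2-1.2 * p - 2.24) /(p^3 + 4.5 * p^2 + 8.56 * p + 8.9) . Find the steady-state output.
FVT: lim_{t→∞} y(t) = lim_{p→0} p*Y(p) where Y(p) = T(p)/p.
= lim_{p→0} T(p) = T(0) = num(0)/den(0) = -2.24/8.9 = -0.2517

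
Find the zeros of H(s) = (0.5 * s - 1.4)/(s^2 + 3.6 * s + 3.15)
Set numerator = 0: 0.5*s - 1.4 = 0 → Zeros: 2.8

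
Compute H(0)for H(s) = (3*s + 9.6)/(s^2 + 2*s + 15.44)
DC gain = H(0) = num(0)/den(0) = 9.6/15.44 = 0.6218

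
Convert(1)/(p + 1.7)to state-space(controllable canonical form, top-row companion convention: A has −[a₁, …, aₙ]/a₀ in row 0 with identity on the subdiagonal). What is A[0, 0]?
Reachable canonical form for den = p + 1.7: top row of A = -[a₁,a₂,...,aₙ]/a₀, ones on the subdiagonal, zeros elsewhere.
A = [[-1.7]].
A[0,0] = -1.7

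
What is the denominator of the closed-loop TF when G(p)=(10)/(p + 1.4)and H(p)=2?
Characteristic poly = G_den * H_den + G_num * H_num = (p + 1.4) + (20) = p + 21.4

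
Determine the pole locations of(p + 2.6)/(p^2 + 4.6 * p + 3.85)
Set denominator = 0: p^2 + 4.6*p + 3.85 = (p + 3.5)(p + 1.1) = 0 → Poles: -1.1, -3.5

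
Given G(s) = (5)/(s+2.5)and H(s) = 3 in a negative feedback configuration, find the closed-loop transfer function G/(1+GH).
Closed-loop T = G/(1+GH).
Numerator: G_num * H_den = 5.
Denominator: G_den * H_den + G_num * H_num = (s + 2.5) + (15) = s + 17.5.
T(s) = (5)/(s + 17.5)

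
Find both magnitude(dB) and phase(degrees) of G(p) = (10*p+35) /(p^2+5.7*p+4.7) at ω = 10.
Substitute p = j*10: G(j10) = 0.191751 - 0.934629j.
|G| = 20*log₁₀(sqrt(Re²+Im²)) = -0.41 dB.
∠G = atan2(Im, Re) = -78.41°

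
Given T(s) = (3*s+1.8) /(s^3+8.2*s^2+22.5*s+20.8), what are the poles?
Set denominator = 0: s^3 + 8.2*s^2 + 22.5*s + 20.8 = (s + 3.2)(s^2 + 5*s + 6.5) = 0 → Poles: -2.5 + 0.5j, -2.5 - 0.5j, -3.2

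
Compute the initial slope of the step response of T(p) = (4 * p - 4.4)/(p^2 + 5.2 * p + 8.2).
IVT: y'(0⁺) = lim_{p→∞} p²·Y(p) = lim_{p→∞} p·T(p).
deg(num) = 1, deg(den) = 2, relative degree = 1, so p·T(p) → (leading num)/(leading den) = 4/1 = 4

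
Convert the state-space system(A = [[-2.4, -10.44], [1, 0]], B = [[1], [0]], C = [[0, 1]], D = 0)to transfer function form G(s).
G(s) = C(sI - A)⁻¹B + D.
Characteristic polynomial det(sI - A) = s^2 + 2.4*s + 10.44.
Numerator from C·adj(sI-A)·B + D·det(sI-A) = 1.
G(s) = (1)/(s^2 + 2.4*s + 10.44)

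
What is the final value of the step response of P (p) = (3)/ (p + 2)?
FVT: lim_{t→∞} y(t) = lim_{p→0} p*Y(p) where Y(p) = P(p)/p.
= lim_{p→0} P(p) = P(0) = num(0)/den(0) = 3/2 = 1.5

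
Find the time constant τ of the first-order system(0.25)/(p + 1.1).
First-order system: τ = -1/pole. Pole = -1.1. τ = -1/(-1.1) = 0.9091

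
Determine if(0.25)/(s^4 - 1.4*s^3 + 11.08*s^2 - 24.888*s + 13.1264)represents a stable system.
Denominator: s^4 - 1.4*s^3 + 11.08*s^2 - 24.888*s + 13.1264 = (s - 1.4)(s - 0.8)(s^2 + 0.8*s + 11.72). Poles: -0.4 + 3.4j, -0.4 - 3.4j, 0.8, 1.4. All Re(p)<0: No (unstable)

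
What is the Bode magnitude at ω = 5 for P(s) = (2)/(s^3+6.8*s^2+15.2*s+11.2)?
Substitute s = j*5: P(j5) = -0.0114996 + 0.00354835j.
|P(j5)| = sqrt(Re² + Im²) = 0.01203.
20*log₁₀(0.01203) = -38.39 dB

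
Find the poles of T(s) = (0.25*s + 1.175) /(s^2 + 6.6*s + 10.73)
Set denominator = 0: s^2 + 6.6*s + 10.73 = (s + 3.7)(s + 2.9) = 0 → Poles: -2.9, -3.7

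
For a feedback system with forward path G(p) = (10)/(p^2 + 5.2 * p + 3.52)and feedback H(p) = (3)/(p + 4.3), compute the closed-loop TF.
Closed-loop T = G/(1+GH).
Numerator: G_num * H_den = 10*p + 43.
Denominator: G_den * H_den + G_num * H_num = (p^3 + 9.5*p^2 + 25.88*p + 15.136) + (30) = p^3 + 9.5*p^2 + 25.88*p + 45.136.
T(p) = (10*p + 43)/(p^3 + 9.5*p^2 + 25.88*p + 45.136)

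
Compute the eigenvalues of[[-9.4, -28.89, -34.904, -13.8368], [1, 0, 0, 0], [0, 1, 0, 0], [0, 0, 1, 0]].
Eigenvalues solve det(λI - A) = 0.
Characteristic polynomial: λ^4 + 9.4*λ^3 + 28.89*λ^2 + 34.904*λ + 13.8368 = 0.
Factor: (λ + 2.3)(λ + 4.7)(λ + 1.6)(λ + 0.8) = 0.
Roots: -0.8, -1.6, -2.3, -4.7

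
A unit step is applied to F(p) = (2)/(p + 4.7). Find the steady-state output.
FVT: lim_{t→∞} y(t) = lim_{p→0} p*Y(p) where Y(p) = F(p)/p.
= lim_{p→0} F(p) = F(0) = num(0)/den(0) = 2/4.7 = 0.4255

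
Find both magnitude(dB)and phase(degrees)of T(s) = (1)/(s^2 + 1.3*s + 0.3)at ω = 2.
Substitute s = j*2: T(j2) = -0.180929 - 0.127139j.
|T| = 20*log₁₀(sqrt(Re²+Im²)) = -13.11 dB.
∠T = atan2(Im, Re) = -144.90°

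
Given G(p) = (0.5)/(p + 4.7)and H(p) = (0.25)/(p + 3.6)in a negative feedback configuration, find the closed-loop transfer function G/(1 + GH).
Closed-loop T = G/(1+GH).
Numerator: G_num * H_den = 0.5*p + 1.8.
Denominator: G_den * H_den + G_num * H_num = (p^2 + 8.3*p + 16.92) + (0.125) = p^2 + 8.3*p + 17.045.
T(p) = (0.5*p + 1.8)/(p^2 + 8.3*p + 17.045)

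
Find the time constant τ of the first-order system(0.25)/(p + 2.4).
First-order system: τ = -1/pole. Pole = -2.4. τ = -1/(-2.4) = 0.4167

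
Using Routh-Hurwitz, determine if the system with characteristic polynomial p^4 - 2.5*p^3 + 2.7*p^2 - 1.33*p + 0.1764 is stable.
Routh array:
p^4: [1, 2.7, 0.1764]; p^3: [-2.5, -1.33]; p^2: [2.168, 0.1764]; p^1: [-1.12659]; p^0: [0.1764]
First column: [1, -2.5, 2.168, -1.12659, 0.1764]. Sign changes = 4.
No, unstable (4 RHP root(s))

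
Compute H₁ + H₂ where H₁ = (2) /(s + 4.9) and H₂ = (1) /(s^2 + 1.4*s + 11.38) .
Parallel: H = H₁ + H₂ = (n₁·d₂ + n₂·d₁)/(d₁·d₂).
n₁·d₂ = 2*s^2 + 2.8*s + 22.76. n₂·d₁ = s + 4.9. Sum = 2*s^2 + 3.8*s + 27.66. d₁·d₂ = s^3 + 6.3*s^2 + 18.24*s + 55.762.
H(s) = (2*s^2 + 3.8*s + 27.66)/(s^3 + 6.3*s^2 + 18.24*s + 55.762)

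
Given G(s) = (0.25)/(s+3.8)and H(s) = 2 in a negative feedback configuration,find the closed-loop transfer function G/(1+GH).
Closed-loop T = G/(1+GH).
Numerator: G_num * H_den = 0.25.
Denominator: G_den * H_den + G_num * H_num = (s + 3.8) + (0.5) = s + 4.3.
T(s) = (0.25)/(s + 4.3)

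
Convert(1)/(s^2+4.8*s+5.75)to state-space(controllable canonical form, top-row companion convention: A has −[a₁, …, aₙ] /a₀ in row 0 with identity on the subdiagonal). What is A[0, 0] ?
Reachable canonical form for den = s^2 + 4.8*s + 5.75: top row of A = -[a₁,a₂,...,aₙ]/a₀, ones on the subdiagonal, zeros elsewhere.
A = [[-4.8, -5.75], [1, 0]].
A[0,0] = -4.8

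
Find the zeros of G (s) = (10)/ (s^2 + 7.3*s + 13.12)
Numerator is a nonzero constant (10) → Zeros: none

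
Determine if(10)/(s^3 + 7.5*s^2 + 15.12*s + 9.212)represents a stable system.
Denominator: s^3 + 7.5*s^2 + 15.12*s + 9.212 = (s + 1.4)(s + 1.4)(s + 4.7). Poles: -1.4, -1.4, -4.7. All Re(p)<0: Yes (stable)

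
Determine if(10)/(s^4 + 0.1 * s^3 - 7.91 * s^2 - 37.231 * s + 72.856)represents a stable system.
Denominator: s^4 + 0.1*s^3 - 7.91*s^2 - 37.231*s + 72.856 = (s - 1.6)(s - 3.5)(s^2 + 5.2*s + 13.01). Poles: -2.6 + 2.5j, -2.6 - 2.5j, 1.6, 3.5. All Re(p)<0: No (unstable)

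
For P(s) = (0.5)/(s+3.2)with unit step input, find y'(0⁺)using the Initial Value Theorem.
IVT: y'(0⁺) = lim_{s→∞} s²·Y(s) = lim_{s→∞} s·P(s).
deg(num) = 0, deg(den) = 1, relative degree = 1, so s·P(s) → (leading num)/(leading den) = 0.5/1 = 0.5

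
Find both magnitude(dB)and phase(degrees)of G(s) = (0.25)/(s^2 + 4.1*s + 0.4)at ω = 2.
Substitute s = j*2: G(j2) = -0.0112219 - 0.0255611j.
|G| = 20*log₁₀(sqrt(Re²+Im²)) = -31.08 dB.
∠G = atan2(Im, Re) = -113.70°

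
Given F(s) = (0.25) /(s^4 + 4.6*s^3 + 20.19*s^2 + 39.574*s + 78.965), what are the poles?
Set denominator = 0: s^4 + 4.6*s^3 + 20.19*s^2 + 39.574*s + 78.965 = (s^2 + 4*s + 9.29)(s^2 + 0.6*s + 8.5) = 0 → Poles: -0.3 + 2.9j, -0.3 - 2.9j, -2 + 2.3j, -2 - 2.3j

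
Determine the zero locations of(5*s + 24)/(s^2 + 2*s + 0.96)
Set numerator = 0: 5*s + 24 = 0 → Zeros: -4.8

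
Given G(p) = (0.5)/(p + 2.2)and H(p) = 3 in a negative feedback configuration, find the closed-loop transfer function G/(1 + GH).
Closed-loop T = G/(1+GH).
Numerator: G_num * H_den = 0.5.
Denominator: G_den * H_den + G_num * H_num = (p + 2.2) + (1.5) = p + 3.7.
T(p) = (0.5)/(p + 3.7)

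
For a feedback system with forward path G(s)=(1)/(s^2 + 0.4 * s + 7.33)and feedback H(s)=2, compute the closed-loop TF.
Closed-loop T = G/(1+GH).
Numerator: G_num * H_den = 1.
Denominator: G_den * H_den + G_num * H_num = (s^2 + 0.4*s + 7.33) + (2) = s^2 + 0.4*s + 9.33.
T(s) = (1)/(s^2 + 0.4*s + 9.33)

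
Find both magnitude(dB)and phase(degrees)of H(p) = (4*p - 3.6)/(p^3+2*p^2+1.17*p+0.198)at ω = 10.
Substitute p = j*10: H(j10) = -0.0381768 - 0.0113607j.
|H| = 20*log₁₀(sqrt(Re²+Im²)) = -28.00 dB.
∠H = atan2(Im, Re) = -163.43°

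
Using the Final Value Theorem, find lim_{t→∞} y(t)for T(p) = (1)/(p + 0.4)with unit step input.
FVT: lim_{t→∞} y(t) = lim_{p→0} p*Y(p) where Y(p) = T(p)/p.
= lim_{p→0} T(p) = T(0) = num(0)/den(0) = 1/0.4 = 2.5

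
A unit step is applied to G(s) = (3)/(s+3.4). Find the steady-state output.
FVT: lim_{t→∞} y(t) = lim_{s→0} s*Y(s) where Y(s) = G(s)/s.
= lim_{s→0} G(s) = G(0) = num(0)/den(0) = 3/3.4 = 0.8824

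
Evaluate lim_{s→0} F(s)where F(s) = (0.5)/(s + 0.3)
DC gain = F(0) = num(0)/den(0) = 0.5/0.3 = 1.667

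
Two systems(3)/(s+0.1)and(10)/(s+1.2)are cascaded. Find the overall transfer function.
Series: H = H₁ · H₂ = (n₁·n₂)/(d₁·d₂).
Num: n₁·n₂ = 30. Den: d₁·d₂ = s^2 + 1.3*s + 0.12.
H(s) = (30)/(s^2 + 1.3*s + 0.12)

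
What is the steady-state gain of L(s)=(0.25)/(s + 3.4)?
DC gain = L(0) = num(0)/den(0) = 0.25/3.4 = 0.07353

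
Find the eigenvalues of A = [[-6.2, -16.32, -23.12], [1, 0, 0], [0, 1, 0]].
Eigenvalues solve det(λI - A) = 0.
Characteristic polynomial: λ^3 + 6.2*λ^2 + 16.32*λ + 23.12 = 0.
Factor: (λ + 3.4)(λ^2 + 2.8*λ + 6.8) = 0.
Roots: -1.4 + 2.2j, -1.4 - 2.2j, -3.4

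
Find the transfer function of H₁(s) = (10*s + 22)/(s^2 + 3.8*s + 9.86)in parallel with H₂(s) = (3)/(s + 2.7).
Parallel: H = H₁ + H₂ = (n₁·d₂ + n₂·d₁)/(d₁·d₂).
n₁·d₂ = 10*s^2 + 49*s + 59.4. n₂·d₁ = 3*s^2 + 11.4*s + 29.58. Sum = 13*s^2 + 60.4*s + 88.98. d₁·d₂ = s^3 + 6.5*s^2 + 20.12*s + 26.622.
H(s) = (13*s^2 + 60.4*s + 88.98)/(s^3 + 6.5*s^2 + 20.12*s + 26.622)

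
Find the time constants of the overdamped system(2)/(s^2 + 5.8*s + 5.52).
Overdamped: real poles at -1.2, -4.6. τ = -1/pole → τ₁ = 0.8333, τ₂ = 0.2174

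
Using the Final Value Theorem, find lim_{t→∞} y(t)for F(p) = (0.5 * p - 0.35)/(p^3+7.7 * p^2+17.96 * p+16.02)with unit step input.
FVT: lim_{t→∞} y(t) = lim_{p→0} p*Y(p) where Y(p) = F(p)/p.
= lim_{p→0} F(p) = F(0) = num(0)/den(0) = -0.35/16.02 = -0.02185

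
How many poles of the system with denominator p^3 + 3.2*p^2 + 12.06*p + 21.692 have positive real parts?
p^3 + 3.2*p^2 + 12.06*p + 21.692 = (p + 2.2)(p^2 + p + 9.86). Poles: -0.5 + 3.1j, -0.5 - 3.1j, -2.2. RHP poles (Re>0): 0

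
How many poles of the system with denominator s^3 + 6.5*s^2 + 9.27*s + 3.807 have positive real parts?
s^3 + 6.5*s^2 + 9.27*s + 3.807 = (s + 0.9)(s + 0.9)(s + 4.7). Poles: -0.9, -0.9, -4.7. RHP poles (Re>0): 0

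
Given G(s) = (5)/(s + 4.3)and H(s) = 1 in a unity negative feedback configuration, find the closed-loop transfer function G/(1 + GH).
Closed-loop T = G/(1+GH).
Numerator: G_num * H_den = 5.
Denominator: G_den * H_den + G_num * H_num = (s + 4.3) + (5) = s + 9.3.
T(s) = (5)/(s + 9.3)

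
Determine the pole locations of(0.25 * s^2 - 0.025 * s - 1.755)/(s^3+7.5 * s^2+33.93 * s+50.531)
Set denominator = 0: s^3 + 7.5*s^2 + 33.93*s + 50.531 = (s + 2.3)(s^2 + 5.2*s + 21.97) = 0 → Poles: -2.3, -2.6 + 3.9j, -2.6 - 3.9j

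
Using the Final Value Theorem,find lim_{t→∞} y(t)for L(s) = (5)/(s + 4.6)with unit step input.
FVT: lim_{t→∞} y(t) = lim_{s→0} s*Y(s) where Y(s) = L(s)/s.
= lim_{s→0} L(s) = L(0) = num(0)/den(0) = 5/4.6 = 1.087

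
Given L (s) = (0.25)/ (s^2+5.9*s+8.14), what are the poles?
Set denominator = 0: s^2 + 5.9*s + 8.14 = (s + 2.2)(s + 3.7) = 0 → Poles: -2.2, -3.7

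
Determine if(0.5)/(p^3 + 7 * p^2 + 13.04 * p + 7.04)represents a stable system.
Denominator: p^3 + 7*p^2 + 13.04*p + 7.04 = (p + 1)(p + 1.6)(p + 4.4). Poles: -1, -1.6, -4.4. All Re(p)<0: Yes (stable)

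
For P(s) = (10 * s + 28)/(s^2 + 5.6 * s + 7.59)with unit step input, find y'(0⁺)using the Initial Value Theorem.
IVT: y'(0⁺) = lim_{s→∞} s²·Y(s) = lim_{s→∞} s·P(s).
deg(num) = 1, deg(den) = 2, relative degree = 1, so s·P(s) → (leading num)/(leading den) = 10/1 = 10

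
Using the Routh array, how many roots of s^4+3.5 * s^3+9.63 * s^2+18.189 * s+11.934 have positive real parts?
Routh array:
s^4: [1, 9.63, 11.934]; s^3: [3.5, 18.189]; s^2: [4.43314, 11.934]; s^1: [8.76702]; s^0: [11.934]
First column: [1, 3.5, 4.43314, 8.76702, 11.934]. Sign changes = RHP roots = 0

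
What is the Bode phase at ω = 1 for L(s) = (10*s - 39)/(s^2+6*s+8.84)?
Substitute s = j*1: L(j1) = -2.52151 + 3.20523j.
∠L(j1) = atan2(Im, Re) = atan2(3.20523, -2.52151) = 128.19°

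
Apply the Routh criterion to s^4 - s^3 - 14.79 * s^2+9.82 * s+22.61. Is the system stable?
Routh array:
s^4: [1, -14.79, 22.61]; s^3: [-1, 9.82]; s^2: [-4.97, 22.61]; s^1: [5.2707]; s^0: [22.61]
First column: [1, -1, -4.97, 5.2707, 22.61]. Sign changes = 2.
No, unstable (2 RHP root(s))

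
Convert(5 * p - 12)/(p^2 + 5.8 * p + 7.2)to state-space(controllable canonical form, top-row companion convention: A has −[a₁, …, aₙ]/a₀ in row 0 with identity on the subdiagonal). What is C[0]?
Reachable canonical form: C = numerator coefficients (right-aligned, zero-padded to length n).
num = 5*p - 12, C = [[5, -12]].
C[0] = 5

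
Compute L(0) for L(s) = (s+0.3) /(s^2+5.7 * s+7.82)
DC gain = L(0) = num(0)/den(0) = 0.3/7.82 = 0.03836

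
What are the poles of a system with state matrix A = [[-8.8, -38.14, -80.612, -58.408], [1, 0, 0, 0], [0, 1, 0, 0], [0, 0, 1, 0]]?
Eigenvalues solve det(λI - A) = 0.
Characteristic polynomial: λ^4 + 8.8*λ^3 + 38.14*λ^2 + 80.612*λ + 58.408 = 0.
Factor: (λ + 2.8)(λ + 1.4)(λ^2 + 4.6*λ + 14.9) = 0.
Roots: -1.4, -2.3 + 3.1j, -2.3 - 3.1j, -2.8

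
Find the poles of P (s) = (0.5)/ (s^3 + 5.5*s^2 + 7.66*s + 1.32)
Set denominator = 0: s^3 + 5.5*s^2 + 7.66*s + 1.32 = (s + 0.2)(s + 2)(s + 3.3) = 0 → Poles: -0.2, -2, -3.3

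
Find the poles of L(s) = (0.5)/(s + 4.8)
Set denominator = 0: s + 4.8 = 0 → Poles: -4.8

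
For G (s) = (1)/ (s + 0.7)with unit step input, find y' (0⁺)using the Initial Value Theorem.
IVT: y'(0⁺) = lim_{s→∞} s²·Y(s) = lim_{s→∞} s·G(s).
deg(num) = 0, deg(den) = 1, relative degree = 1, so s·G(s) → (leading num)/(leading den) = 1/1 = 1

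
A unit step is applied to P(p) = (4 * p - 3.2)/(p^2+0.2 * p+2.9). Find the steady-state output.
FVT: lim_{t→∞} y(t) = lim_{p→0} p*Y(p) where Y(p) = P(p)/p.
= lim_{p→0} P(p) = P(0) = num(0)/den(0) = -3.2/2.9 = -1.103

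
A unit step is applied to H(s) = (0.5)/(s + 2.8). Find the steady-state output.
FVT: lim_{t→∞} y(t) = lim_{s→0} s*Y(s) where Y(s) = H(s)/s.
= lim_{s→0} H(s) = H(0) = num(0)/den(0) = 0.5/2.8 = 0.1786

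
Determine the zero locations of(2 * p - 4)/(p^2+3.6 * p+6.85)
Set numerator = 0: 2*p - 4 = 0 → Zeros: 2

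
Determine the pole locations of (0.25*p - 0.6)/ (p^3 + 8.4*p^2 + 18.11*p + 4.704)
Set denominator = 0: p^3 + 8.4*p^2 + 18.11*p + 4.704 = (p + 4.9)(p + 0.3)(p + 3.2) = 0 → Poles: -0.3, -3.2, -4.9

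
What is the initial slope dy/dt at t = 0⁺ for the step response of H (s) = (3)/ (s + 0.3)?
IVT: y'(0⁺) = lim_{s→∞} s²·Y(s) = lim_{s→∞} s·H(s).
deg(num) = 0, deg(den) = 1, relative degree = 1, so s·H(s) → (leading num)/(leading den) = 3/1 = 3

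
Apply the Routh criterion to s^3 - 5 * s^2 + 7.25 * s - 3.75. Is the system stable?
Routh array:
s^3: [1, 7.25]; s^2: [-5, -3.75]; s^1: [6.5]; s^0: [-3.75]
First column: [1, -5, 6.5, -3.75]. Sign changes = 3.
No, unstable (3 RHP root(s))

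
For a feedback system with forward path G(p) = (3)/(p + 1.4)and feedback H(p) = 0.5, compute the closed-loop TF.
Closed-loop T = G/(1+GH).
Numerator: G_num * H_den = 3.
Denominator: G_den * H_den + G_num * H_num = (p + 1.4) + (1.5) = p + 2.9.
T(p) = (3)/(p + 2.9)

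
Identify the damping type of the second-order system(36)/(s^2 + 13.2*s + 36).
Standard form: ωn²/(s²+2ζωn·s+ωn²) gives ωn=6, ζ=1.1.
Overdamped (ζ = 1.1 > 1)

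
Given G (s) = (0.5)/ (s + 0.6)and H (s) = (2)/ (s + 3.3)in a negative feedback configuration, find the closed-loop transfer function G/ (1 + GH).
Closed-loop T = G/(1+GH).
Numerator: G_num * H_den = 0.5*s + 1.65.
Denominator: G_den * H_den + G_num * H_num = (s^2 + 3.9*s + 1.98) + (1) = s^2 + 3.9*s + 2.98.
T(s) = (0.5*s + 1.65)/(s^2 + 3.9*s + 2.98)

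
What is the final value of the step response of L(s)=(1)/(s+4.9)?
FVT: lim_{t→∞} y(t) = lim_{s→0} s*Y(s) where Y(s) = L(s)/s.
= lim_{s→0} L(s) = L(0) = num(0)/den(0) = 1/4.9 = 0.2041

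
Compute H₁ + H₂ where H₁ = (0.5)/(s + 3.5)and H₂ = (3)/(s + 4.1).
Parallel: H = H₁ + H₂ = (n₁·d₂ + n₂·d₁)/(d₁·d₂).
n₁·d₂ = 0.5*s + 2.05. n₂·d₁ = 3*s + 10.5. Sum = 3.5*s + 12.55. d₁·d₂ = s^2 + 7.6*s + 14.35.
H(s) = (3.5*s + 12.55)/(s^2 + 7.6*s + 14.35)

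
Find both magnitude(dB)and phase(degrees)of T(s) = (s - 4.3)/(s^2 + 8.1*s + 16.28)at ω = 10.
Substitute s = j*10: T(j10) = 0.0862191 - 0.0360279j.
|T| = 20*log₁₀(sqrt(Re²+Im²)) = -20.59 dB.
∠T = atan2(Im, Re) = -22.68°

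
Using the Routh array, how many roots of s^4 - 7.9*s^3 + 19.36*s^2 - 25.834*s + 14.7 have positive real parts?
Routh array:
s^4: [1, 19.36, 14.7]; s^3: [-7.9, -25.834]; s^2: [16.0899, 14.7]; s^1: [-18.6164]; s^0: [14.7]
First column: [1, -7.9, 16.0899, -18.6164, 14.7]. Sign changes = RHP roots = 4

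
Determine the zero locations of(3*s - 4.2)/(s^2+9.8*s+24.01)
Set numerator = 0: 3*s - 4.2 = 0 → Zeros: 1.4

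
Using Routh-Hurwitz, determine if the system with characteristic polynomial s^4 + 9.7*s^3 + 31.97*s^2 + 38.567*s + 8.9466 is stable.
Routh array:
s^4: [1, 31.97, 8.9466]; s^3: [9.7, 38.567]; s^2: [27.994, 8.9466]; s^1: [35.467]; s^0: [8.9466]
First column: [1, 9.7, 27.994, 35.467, 8.9466]. Sign changes = 0.
Yes, stable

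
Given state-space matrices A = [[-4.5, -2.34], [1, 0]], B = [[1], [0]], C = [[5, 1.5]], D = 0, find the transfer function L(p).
L(p) = C(pI - A)⁻¹B + D.
Characteristic polynomial det(pI - A) = p^2 + 4.5*p + 2.34.
Numerator from C·adj(pI-A)·B + D·det(pI-A) = 5*p + 1.5.
L(p) = (5*p + 1.5)/(p^2 + 4.5*p + 2.34)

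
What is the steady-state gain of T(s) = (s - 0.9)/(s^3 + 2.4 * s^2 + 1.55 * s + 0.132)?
DC gain = T(0) = num(0)/den(0) = -0.9/0.132 = -6.818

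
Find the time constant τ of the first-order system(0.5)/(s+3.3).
First-order system: τ = -1/pole. Pole = -3.3. τ = -1/(-3.3) = 0.303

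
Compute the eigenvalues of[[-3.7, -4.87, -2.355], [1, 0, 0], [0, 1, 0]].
Eigenvalues solve det(λI - A) = 0.
Characteristic polynomial: λ^3 + 3.7*λ^2 + 4.87*λ + 2.355 = 0.
Factor: (λ + 1.5)(λ^2 + 2.2*λ + 1.57) = 0.
Roots: -1.1 + 0.6j, -1.1 - 0.6j, -1.5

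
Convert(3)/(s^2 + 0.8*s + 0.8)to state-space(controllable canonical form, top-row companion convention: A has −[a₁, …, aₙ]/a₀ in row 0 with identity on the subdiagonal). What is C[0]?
Reachable canonical form: C = numerator coefficients (right-aligned, zero-padded to length n).
num = 3, C = [[0, 3]].
C[0] = 0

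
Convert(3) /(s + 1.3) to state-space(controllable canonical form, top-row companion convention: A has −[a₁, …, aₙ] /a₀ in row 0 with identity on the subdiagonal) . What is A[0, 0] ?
Reachable canonical form for den = s + 1.3: top row of A = -[a₁,a₂,...,aₙ]/a₀, ones on the subdiagonal, zeros elsewhere.
A = [[-1.3]].
A[0,0] = -1.3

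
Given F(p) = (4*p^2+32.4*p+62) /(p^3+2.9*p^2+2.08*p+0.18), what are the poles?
Set denominator = 0: p^3 + 2.9*p^2 + 2.08*p + 0.18 = (p + 1)(p + 1.8)(p + 0.1) = 0 → Poles: -0.1, -1, -1.8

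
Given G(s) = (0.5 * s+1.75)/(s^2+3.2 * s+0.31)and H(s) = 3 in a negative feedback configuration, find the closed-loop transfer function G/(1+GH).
Closed-loop T = G/(1+GH).
Numerator: G_num * H_den = 0.5*s + 1.75.
Denominator: G_den * H_den + G_num * H_num = (s^2 + 3.2*s + 0.31) + (1.5*s + 5.25) = s^2 + 4.7*s + 5.56.
T(s) = (0.5*s + 1.75)/(s^2 + 4.7*s + 5.56)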